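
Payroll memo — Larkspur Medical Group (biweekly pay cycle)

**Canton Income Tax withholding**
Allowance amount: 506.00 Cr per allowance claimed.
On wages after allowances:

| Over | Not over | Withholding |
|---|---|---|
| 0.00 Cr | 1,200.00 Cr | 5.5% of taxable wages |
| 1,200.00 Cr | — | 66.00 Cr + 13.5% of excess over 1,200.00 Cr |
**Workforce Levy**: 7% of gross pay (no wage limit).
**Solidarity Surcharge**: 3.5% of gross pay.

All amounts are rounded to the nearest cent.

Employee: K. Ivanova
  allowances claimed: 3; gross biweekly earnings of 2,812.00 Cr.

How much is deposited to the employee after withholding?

2,438.05 Cr

Canton Income Tax: taxable = 2,812.00 Cr − 3×506.00 Cr = 1,294.00 Cr
  66.00 Cr + 13.5% × (1,294.00 Cr − 1,200.00 Cr) = 66.00 Cr + 13.5% × 94.00 Cr = 78.69 Cr
Workforce Levy: 7% × 2,812.00 Cr = 196.84 Cr
Solidarity Surcharge: 3.5% × 2,812.00 Cr = 98.42 Cr
Total withheld: 78.69 Cr + 196.84 Cr + 98.42 Cr = 373.95 Cr
Net pay: 2,812.00 Cr − 373.95 Cr = 2,438.05 Cr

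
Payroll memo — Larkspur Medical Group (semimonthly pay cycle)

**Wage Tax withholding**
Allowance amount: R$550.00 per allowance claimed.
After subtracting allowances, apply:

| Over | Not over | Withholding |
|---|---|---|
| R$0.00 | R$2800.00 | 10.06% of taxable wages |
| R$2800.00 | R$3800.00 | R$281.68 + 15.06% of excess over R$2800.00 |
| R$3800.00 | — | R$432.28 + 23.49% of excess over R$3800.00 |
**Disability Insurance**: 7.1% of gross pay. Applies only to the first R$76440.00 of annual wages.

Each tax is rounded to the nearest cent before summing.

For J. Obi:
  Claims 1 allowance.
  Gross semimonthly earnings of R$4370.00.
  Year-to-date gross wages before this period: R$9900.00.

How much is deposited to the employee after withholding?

Wage Tax: taxable = R$4370.00 − 1×R$550.00 = R$3820.00
  R$432.28 + 23.49% × (R$3820.00 − R$3800.00) = R$432.28 + 23.49% × R$20.00 = R$436.98
Disability Insurance: 7.1% × R$4370.00 = R$310.27
Total withheld: R$436.98 + R$310.27 = R$747.25
Net pay: R$4370.00 − R$747.25 = R$3622.75

R$3622.75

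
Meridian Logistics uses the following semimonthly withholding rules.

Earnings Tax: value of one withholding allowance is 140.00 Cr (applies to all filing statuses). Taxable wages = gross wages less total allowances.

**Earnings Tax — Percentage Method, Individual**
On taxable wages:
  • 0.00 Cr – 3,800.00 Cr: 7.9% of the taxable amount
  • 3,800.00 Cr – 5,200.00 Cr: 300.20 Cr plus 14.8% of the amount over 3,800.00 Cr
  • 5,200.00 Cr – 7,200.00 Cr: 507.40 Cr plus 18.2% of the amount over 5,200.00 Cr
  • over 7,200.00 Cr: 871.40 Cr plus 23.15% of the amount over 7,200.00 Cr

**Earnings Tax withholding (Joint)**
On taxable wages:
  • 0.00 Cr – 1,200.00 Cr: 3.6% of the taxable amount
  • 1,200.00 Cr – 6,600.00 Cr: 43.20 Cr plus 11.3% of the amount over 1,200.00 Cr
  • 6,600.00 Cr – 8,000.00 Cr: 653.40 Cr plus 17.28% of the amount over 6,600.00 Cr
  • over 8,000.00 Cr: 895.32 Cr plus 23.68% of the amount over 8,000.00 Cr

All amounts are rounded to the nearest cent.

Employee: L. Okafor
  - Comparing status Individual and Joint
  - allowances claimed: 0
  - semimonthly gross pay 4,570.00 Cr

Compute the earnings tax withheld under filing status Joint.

Earnings Tax (Joint): taxable = 4,570.00 Cr
  43.20 Cr + 11.3% × (4,570.00 Cr − 1,200.00 Cr) = 43.20 Cr + 11.3% × 3,370.00 Cr = 424.01 Cr

424.01 Cr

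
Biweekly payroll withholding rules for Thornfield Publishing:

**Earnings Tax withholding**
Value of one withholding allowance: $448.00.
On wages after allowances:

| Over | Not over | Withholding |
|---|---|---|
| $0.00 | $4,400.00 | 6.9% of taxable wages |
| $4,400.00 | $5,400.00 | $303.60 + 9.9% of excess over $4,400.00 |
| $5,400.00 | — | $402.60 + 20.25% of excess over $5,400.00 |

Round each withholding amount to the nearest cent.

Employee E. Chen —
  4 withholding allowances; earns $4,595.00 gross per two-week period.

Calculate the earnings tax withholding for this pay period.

$193.41

Earnings Tax: taxable = $4,595.00 − 4×$448.00 = $2,803.00
  6.9% × $2,803.00 = $193.41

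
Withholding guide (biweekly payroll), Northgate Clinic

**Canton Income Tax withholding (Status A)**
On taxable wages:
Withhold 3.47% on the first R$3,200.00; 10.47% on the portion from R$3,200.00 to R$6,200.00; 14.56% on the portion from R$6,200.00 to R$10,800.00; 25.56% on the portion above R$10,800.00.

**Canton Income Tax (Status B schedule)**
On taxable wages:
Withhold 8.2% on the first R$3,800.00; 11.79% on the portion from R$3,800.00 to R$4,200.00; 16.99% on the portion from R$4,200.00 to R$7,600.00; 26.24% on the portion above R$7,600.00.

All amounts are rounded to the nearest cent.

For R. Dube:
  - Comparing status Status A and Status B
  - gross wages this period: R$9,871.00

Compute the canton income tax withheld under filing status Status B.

R$1,532.33

Canton Income Tax (Status B): taxable = R$9,871.00
  R$936.42 + 26.24% × (R$9,871.00 − R$7,600.00) = R$936.42 + 26.24% × R$2,271.00 = R$1,532.33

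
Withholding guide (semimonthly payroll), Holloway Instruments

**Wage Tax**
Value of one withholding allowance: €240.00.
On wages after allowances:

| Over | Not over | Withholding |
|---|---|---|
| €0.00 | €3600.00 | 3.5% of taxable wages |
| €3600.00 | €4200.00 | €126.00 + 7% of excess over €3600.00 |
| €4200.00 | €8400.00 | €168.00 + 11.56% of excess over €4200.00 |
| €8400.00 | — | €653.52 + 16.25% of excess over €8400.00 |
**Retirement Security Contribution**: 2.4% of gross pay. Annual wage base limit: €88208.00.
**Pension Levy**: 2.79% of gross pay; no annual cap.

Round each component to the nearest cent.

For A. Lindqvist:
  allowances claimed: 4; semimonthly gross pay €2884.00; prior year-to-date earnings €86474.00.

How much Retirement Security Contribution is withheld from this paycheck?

€41.62

Retirement Security Contribution: cap €88208.00 − YTD €86474.00 = €1734.00 subject; 2.4% × €1734.00 = €41.62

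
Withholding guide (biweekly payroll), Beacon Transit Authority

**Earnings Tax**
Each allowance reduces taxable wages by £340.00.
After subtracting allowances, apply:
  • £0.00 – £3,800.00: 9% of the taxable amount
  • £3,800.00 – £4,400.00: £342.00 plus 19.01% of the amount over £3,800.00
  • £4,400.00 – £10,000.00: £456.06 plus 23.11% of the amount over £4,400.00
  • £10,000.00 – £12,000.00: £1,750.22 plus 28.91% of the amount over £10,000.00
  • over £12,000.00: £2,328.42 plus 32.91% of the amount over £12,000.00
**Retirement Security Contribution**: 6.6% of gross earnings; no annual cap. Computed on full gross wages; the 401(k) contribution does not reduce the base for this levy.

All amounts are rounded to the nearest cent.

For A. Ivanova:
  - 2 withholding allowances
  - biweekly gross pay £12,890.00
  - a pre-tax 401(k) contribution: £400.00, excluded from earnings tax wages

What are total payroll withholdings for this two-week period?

£3,124.23

Earnings Tax: taxable = £12,890.00 − £400.00 − 2×£340.00 = £11,810.00
  £1,750.22 + 28.91% × (£11,810.00 − £10,000.00) = £1,750.22 + 28.91% × £1,810.00 = £2,273.49
Retirement Security Contribution: 6.6% × £12,890.00 = £850.74
Total: £2,273.49 + £850.74 = £3,124.23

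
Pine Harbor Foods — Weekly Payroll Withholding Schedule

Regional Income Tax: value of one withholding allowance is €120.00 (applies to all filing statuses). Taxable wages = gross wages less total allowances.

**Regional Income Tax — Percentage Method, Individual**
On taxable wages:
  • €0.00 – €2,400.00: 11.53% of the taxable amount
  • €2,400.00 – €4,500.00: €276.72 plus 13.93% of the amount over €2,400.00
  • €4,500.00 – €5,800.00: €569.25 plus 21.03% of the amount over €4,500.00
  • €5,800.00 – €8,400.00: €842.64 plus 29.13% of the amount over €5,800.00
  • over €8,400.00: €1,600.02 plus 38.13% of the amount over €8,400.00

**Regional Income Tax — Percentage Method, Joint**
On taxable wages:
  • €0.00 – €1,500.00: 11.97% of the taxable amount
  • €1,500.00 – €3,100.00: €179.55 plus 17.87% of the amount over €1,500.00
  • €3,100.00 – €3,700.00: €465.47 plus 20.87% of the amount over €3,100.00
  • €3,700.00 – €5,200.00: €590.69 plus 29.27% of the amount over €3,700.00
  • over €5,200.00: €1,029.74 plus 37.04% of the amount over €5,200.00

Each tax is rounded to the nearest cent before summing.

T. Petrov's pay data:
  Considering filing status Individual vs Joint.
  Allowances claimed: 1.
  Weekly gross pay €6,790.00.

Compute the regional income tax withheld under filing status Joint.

Regional Income Tax (Joint): taxable = €6,790.00 − 1×€120.00 = €6,670.00
  €1,029.74 + 37.04% × (€6,670.00 − €5,200.00) = €1,029.74 + 37.04% × €1,470.00 = €1,574.23

€1,574.23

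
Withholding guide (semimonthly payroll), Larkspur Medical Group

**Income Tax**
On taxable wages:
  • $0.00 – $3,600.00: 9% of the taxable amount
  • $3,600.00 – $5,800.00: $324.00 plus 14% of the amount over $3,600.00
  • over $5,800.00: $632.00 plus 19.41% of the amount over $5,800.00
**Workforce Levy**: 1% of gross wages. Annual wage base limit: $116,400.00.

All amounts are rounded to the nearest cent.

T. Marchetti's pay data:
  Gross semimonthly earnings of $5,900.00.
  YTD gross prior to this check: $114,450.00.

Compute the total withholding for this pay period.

Income Tax: taxable = $5,900.00
  $632.00 + 19.41% × ($5,900.00 − $5,800.00) = $632.00 + 19.41% × $100.00 = $651.41
Workforce Levy: cap $116,400.00 − YTD $114,450.00 = $1,950.00 subject; 1% × $1,950.00 = $19.50
Total: $651.41 + $19.50 = $670.91

$670.91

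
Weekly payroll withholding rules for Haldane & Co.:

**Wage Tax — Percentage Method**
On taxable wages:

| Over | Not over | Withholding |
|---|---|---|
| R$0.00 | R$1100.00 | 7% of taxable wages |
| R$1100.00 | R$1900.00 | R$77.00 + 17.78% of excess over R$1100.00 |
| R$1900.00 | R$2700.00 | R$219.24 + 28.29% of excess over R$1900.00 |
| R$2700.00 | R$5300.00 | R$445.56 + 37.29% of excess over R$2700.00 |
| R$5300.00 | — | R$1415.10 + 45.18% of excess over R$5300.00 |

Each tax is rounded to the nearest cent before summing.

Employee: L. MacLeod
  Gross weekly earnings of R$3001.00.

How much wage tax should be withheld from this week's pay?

Wage Tax: taxable = R$3001.00
  R$445.56 + 37.29% × (R$3001.00 − R$2700.00) = R$445.56 + 37.29% × R$301.00 = R$557.80

R$557.80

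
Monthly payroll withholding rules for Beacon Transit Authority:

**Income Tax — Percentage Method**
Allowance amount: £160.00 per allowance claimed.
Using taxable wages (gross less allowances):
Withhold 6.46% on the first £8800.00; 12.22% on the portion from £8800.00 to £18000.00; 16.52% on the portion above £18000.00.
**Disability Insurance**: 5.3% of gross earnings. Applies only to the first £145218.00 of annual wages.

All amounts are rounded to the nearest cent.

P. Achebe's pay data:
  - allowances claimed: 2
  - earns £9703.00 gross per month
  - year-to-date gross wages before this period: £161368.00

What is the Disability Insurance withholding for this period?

£0.00

Disability Insurance: YTD £161368.00 ≥ cap £145218.00 → £0.00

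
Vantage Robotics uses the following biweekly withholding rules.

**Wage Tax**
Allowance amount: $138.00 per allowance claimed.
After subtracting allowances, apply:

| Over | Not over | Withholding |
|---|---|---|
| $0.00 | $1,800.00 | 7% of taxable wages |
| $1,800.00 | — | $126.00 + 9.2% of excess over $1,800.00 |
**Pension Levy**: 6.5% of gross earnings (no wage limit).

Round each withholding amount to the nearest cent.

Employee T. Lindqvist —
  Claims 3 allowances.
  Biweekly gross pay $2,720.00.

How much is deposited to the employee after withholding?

Wage Tax: taxable = $2,720.00 − 3×$138.00 = $2,306.00
  $126.00 + 9.2% × ($2,306.00 − $1,800.00) = $126.00 + 9.2% × $506.00 = $172.55
Pension Levy: 6.5% × $2,720.00 = $176.80
Total withheld: $172.55 + $176.80 = $349.35
Net pay: $2,720.00 − $349.35 = $2,370.65

$2,370.65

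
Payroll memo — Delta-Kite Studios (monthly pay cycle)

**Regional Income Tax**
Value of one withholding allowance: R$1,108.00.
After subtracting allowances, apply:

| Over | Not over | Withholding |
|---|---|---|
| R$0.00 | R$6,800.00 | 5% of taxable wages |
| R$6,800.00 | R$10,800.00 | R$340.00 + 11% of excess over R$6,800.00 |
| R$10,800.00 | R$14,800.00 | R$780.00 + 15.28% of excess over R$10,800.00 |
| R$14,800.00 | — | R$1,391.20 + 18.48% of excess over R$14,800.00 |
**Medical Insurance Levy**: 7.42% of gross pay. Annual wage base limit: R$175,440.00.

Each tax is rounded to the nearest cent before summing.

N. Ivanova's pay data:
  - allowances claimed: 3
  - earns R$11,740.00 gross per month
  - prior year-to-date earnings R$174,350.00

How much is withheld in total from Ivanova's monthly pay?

Regional Income Tax: taxable = R$11,740.00 − 3×R$1,108.00 = R$8,416.00
  R$340.00 + 11% × (R$8,416.00 − R$6,800.00) = R$340.00 + 11% × R$1,616.00 = R$517.76
Medical Insurance Levy: cap R$175,440.00 − YTD R$174,350.00 = R$1,090.00 subject; 7.42% × R$1,090.00 = R$80.88
Total: R$517.76 + R$80.88 = R$598.64

R$598.64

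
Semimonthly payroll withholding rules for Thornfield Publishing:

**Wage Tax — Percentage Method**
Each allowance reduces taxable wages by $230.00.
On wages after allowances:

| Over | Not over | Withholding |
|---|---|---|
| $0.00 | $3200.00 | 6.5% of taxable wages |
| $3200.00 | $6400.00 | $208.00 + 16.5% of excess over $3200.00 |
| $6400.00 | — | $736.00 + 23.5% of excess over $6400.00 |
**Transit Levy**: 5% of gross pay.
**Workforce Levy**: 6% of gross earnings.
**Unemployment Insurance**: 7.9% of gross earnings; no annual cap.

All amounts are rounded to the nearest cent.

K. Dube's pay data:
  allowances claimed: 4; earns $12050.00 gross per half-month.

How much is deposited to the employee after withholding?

Wage Tax: taxable = $12050.00 − 4×$230.00 = $11130.00
  $736.00 + 23.5% × ($11130.00 − $6400.00) = $736.00 + 23.5% × $4730.00 = $1847.55
Transit Levy: 5% × $12050.00 = $602.50
Workforce Levy: 6% × $12050.00 = $723.00
Unemployment Insurance: 7.9% × $12050.00 = $951.95
Total withheld: $1847.55 + $602.50 + $723.00 + $951.95 = $4125.00
Net pay: $12050.00 − $4125.00 = $7925.00

$7925.00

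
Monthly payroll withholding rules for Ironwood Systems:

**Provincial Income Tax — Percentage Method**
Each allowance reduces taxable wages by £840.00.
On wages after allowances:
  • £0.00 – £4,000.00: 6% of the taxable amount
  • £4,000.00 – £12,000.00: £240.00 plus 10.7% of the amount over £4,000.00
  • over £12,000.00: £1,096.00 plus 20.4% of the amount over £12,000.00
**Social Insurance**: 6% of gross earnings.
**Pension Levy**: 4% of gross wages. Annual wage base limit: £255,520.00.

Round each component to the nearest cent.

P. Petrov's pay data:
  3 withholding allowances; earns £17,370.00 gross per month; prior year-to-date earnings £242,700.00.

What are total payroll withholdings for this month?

Provincial Income Tax: taxable = £17,370.00 − 3×£840.00 = £14,850.00
  £1,096.00 + 20.4% × (£14,850.00 − £12,000.00) = £1,096.00 + 20.4% × £2,850.00 = £1,677.40
Social Insurance: 6% × £17,370.00 = £1,042.20
Pension Levy: cap £255,520.00 − YTD £242,700.00 = £12,820.00 subject; 4% × £12,820.00 = £512.80
Total: £1,677.40 + £1,042.20 + £512.80 = £3,232.40

£3,232.40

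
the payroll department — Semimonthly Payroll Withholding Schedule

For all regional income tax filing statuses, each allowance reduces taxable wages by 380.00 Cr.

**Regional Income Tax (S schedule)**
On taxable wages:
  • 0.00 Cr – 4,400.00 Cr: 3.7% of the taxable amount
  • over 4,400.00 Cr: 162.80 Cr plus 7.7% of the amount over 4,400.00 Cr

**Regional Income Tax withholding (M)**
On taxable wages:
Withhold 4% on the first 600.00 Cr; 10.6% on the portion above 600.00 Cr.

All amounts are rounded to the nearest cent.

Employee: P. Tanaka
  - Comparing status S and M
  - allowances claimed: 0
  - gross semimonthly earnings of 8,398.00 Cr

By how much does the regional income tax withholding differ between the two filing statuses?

379.94 Cr

Regional Income Tax (S): taxable = 8,398.00 Cr
  162.80 Cr + 7.7% × (8,398.00 Cr − 4,400.00 Cr) = 162.80 Cr + 7.7% × 3,998.00 Cr = 470.65 Cr
Regional Income Tax (M): taxable = 8,398.00 Cr
  24.00 Cr + 10.6% × (8,398.00 Cr − 600.00 Cr) = 24.00 Cr + 10.6% × 7,798.00 Cr = 850.59 Cr
Difference: |470.65 Cr − 850.59 Cr| = 379.94 Cr (higher under M)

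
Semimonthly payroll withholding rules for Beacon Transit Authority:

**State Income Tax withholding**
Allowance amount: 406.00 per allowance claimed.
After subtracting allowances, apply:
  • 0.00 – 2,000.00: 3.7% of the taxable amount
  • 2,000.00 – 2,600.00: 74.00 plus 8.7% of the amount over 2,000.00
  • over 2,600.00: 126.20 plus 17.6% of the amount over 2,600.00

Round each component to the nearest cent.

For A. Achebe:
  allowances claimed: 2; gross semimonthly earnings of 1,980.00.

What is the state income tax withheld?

43.22

State Income Tax: taxable = 1,980.00 − 2×406.00 = 1,168.00
  3.7% × 1,168.00 = 43.22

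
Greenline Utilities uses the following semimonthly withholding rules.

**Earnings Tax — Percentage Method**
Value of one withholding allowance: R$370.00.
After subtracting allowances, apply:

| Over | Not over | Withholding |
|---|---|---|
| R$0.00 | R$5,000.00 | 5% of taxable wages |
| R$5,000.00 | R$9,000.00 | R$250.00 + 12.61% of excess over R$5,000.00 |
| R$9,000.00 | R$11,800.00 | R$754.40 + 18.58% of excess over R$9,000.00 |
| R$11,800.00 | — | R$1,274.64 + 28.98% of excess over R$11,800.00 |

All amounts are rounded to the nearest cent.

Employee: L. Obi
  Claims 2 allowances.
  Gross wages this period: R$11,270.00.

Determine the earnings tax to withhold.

R$1,038.67

Earnings Tax: taxable = R$11,270.00 − 2×R$370.00 = R$10,530.00
  R$754.40 + 18.58% × (R$10,530.00 − R$9,000.00) = R$754.40 + 18.58% × R$1,530.00 = R$1,038.67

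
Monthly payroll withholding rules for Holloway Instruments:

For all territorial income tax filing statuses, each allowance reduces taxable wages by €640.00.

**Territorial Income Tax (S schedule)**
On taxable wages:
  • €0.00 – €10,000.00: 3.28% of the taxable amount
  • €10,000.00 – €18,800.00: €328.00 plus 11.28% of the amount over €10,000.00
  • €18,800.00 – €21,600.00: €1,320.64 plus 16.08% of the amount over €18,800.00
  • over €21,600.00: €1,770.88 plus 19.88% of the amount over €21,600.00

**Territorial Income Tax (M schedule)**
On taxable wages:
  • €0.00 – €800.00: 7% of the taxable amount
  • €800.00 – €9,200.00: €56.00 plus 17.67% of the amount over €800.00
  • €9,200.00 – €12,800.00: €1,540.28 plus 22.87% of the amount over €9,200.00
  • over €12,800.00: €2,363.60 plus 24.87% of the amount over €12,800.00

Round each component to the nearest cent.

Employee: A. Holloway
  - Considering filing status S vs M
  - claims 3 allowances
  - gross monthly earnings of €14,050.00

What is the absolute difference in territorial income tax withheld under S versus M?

Territorial Income Tax (S): taxable = €14,050.00 − 3×€640.00 = €12,130.00
  €328.00 + 11.28% × (€12,130.00 − €10,000.00) = €328.00 + 11.28% × €2,130.00 = €568.26
Territorial Income Tax (M): taxable = €14,050.00 − 3×€640.00 = €12,130.00
  €1,540.28 + 22.87% × (€12,130.00 − €9,200.00) = €1,540.28 + 22.87% × €2,930.00 = €2,210.37
Difference: |€568.26 − €2,210.37| = €1,642.11 (higher under M)

€1,642.11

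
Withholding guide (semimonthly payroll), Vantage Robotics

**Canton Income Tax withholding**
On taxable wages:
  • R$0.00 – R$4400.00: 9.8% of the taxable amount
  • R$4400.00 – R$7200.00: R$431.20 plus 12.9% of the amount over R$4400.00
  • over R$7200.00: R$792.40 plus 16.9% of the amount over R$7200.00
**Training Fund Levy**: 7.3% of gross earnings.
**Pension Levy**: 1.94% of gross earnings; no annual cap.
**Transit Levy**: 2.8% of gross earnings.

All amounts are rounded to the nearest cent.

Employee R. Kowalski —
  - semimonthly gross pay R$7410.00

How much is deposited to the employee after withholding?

R$5689.95

Canton Income Tax: taxable = R$7410.00
  R$792.40 + 16.9% × (R$7410.00 − R$7200.00) = R$792.40 + 16.9% × R$210.00 = R$827.89
Training Fund Levy: 7.3% × R$7410.00 = R$540.93
Pension Levy: 1.94% × R$7410.00 = R$143.75
Transit Levy: 2.8% × R$7410.00 = R$207.48
Total withheld: R$827.89 + R$540.93 + R$143.75 + R$207.48 = R$1720.05
Net pay: R$7410.00 − R$1720.05 = R$5689.95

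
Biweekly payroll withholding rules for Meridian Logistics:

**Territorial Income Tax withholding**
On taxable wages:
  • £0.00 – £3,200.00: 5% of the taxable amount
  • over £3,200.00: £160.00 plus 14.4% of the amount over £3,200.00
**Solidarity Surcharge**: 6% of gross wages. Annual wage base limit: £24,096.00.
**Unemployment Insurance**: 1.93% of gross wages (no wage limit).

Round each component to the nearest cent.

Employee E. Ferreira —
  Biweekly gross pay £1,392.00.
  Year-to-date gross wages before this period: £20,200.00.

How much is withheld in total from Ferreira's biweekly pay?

Territorial Income Tax: taxable = £1,392.00
  5% × £1,392.00 = £69.60
Solidarity Surcharge: 6% × £1,392.00 = £83.52
Unemployment Insurance: 1.93% × £1,392.00 = £26.87
Total: £69.60 + £83.52 + £26.87 = £179.99

£179.99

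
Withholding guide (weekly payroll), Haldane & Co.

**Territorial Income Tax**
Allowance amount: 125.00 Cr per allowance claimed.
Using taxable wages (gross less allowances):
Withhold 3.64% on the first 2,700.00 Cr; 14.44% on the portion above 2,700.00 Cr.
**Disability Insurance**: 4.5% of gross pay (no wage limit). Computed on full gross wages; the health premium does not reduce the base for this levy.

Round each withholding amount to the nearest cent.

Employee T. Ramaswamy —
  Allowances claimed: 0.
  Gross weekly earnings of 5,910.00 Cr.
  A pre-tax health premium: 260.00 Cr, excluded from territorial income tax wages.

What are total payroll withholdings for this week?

790.21 Cr

Territorial Income Tax: taxable = 5,910.00 Cr − 260.00 Cr = 5,650.00 Cr
  98.28 Cr + 14.44% × (5,650.00 Cr − 2,700.00 Cr) = 98.28 Cr + 14.44% × 2,950.00 Cr = 524.26 Cr
Disability Insurance: 4.5% × 5,910.00 Cr = 265.95 Cr
Total: 524.26 Cr + 265.95 Cr = 790.21 Cr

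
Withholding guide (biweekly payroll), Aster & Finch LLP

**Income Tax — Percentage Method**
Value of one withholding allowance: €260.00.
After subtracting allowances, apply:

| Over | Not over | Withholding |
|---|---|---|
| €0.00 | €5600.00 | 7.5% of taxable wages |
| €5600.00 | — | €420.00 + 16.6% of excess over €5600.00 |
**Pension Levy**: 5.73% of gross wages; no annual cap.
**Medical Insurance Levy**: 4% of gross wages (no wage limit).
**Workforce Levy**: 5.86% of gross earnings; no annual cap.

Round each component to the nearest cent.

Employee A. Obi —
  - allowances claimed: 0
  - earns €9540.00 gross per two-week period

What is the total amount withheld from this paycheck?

Income Tax: taxable = €9540.00
  €420.00 + 16.6% × (€9540.00 − €5600.00) = €420.00 + 16.6% × €3940.00 = €1074.04
Pension Levy: 5.73% × €9540.00 = €546.64
Medical Insurance Levy: 4% × €9540.00 = €381.60
Workforce Levy: 5.86% × €9540.00 = €559.04
Total: €1074.04 + €546.64 + €381.60 + €559.04 = €2561.32

€2561.32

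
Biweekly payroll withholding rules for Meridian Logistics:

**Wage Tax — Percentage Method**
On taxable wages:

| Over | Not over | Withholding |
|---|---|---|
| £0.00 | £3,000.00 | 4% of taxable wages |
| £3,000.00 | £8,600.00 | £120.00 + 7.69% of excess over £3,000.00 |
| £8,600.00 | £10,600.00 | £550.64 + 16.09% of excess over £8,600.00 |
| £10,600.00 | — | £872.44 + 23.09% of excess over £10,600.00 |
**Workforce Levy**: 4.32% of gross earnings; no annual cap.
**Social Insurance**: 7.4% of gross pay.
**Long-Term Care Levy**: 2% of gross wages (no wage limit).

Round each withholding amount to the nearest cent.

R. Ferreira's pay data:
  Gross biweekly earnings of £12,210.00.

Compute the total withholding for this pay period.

Wage Tax: taxable = £12,210.00
  £872.44 + 23.09% × (£12,210.00 − £10,600.00) = £872.44 + 23.09% × £1,610.00 = £1,244.19
Workforce Levy: 4.32% × £12,210.00 = £527.47
Social Insurance: 7.4% × £12,210.00 = £903.54
Long-Term Care Levy: 2% × £12,210.00 = £244.20
Total: £1,244.19 + £527.47 + £903.54 + £244.20 = £2,919.40

£2,919.40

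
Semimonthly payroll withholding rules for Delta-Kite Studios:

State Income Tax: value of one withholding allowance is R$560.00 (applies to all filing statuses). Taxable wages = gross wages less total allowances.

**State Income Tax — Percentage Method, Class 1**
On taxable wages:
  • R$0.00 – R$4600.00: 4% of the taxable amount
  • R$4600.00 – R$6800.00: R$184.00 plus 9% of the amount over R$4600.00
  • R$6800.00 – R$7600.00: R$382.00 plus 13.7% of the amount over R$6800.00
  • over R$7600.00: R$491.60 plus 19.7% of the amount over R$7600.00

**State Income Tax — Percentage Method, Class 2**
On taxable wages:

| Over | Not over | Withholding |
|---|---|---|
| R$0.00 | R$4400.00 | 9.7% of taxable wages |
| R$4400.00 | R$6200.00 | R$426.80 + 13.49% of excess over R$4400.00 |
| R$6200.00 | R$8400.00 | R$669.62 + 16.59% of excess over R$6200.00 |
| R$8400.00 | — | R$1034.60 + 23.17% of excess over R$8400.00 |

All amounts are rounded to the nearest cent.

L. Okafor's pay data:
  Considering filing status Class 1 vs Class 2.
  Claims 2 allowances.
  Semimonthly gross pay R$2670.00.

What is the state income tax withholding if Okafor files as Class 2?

State Income Tax (Class 2): taxable = R$2670.00 − 2×R$560.00 = R$1550.00
  9.7% × R$1550.00 = R$150.35

R$150.35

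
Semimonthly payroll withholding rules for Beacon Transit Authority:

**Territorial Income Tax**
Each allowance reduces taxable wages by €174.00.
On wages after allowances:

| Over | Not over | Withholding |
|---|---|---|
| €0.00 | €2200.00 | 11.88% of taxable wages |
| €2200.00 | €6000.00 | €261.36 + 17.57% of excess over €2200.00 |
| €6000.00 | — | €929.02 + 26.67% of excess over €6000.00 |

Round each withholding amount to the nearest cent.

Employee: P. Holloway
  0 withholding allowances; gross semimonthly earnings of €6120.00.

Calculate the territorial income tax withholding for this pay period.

€961.02

Territorial Income Tax: taxable = €6120.00
  €929.02 + 26.67% × (€6120.00 − €6000.00) = €929.02 + 26.67% × €120.00 = €961.02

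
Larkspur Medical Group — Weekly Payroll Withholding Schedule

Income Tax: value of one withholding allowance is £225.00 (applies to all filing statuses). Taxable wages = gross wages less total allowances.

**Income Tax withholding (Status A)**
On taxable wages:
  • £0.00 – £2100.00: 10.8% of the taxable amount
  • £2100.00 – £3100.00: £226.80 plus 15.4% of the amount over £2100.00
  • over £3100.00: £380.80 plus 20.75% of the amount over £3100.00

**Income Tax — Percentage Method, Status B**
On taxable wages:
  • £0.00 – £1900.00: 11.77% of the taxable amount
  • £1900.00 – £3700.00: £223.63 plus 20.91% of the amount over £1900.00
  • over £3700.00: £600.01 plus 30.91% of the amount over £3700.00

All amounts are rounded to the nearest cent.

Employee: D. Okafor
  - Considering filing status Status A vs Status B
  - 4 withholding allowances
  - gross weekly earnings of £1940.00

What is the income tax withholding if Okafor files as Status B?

Income Tax (Status B): taxable = £1940.00 − 4×£225.00 = £1040.00
  11.77% × £1040.00 = £122.41

£122.41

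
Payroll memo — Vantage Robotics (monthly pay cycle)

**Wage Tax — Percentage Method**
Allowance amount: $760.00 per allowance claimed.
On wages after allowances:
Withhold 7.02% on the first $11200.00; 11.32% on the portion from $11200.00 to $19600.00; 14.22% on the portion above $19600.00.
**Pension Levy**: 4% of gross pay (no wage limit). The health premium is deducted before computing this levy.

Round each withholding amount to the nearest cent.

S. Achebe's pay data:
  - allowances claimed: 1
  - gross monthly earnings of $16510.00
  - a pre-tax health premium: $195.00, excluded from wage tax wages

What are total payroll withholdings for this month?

$1931.83

Wage Tax: taxable = $16510.00 − $195.00 − 1×$760.00 = $15555.00
  $786.24 + 11.32% × ($15555.00 − $11200.00) = $786.24 + 11.32% × $4355.00 = $1279.23
Pension Levy: 4% × $16315.00 = $652.60
Total: $1279.23 + $652.60 = $1931.83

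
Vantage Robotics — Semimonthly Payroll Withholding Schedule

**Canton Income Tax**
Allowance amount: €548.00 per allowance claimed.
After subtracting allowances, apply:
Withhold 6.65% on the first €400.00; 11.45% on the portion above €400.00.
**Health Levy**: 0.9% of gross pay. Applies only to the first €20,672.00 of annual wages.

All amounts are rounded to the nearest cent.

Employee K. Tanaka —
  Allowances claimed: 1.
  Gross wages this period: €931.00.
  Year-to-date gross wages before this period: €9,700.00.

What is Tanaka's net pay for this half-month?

Canton Income Tax: taxable = €931.00 − 1×€548.00 = €383.00
  6.65% × €383.00 = €25.47
Health Levy: 0.9% × €931.00 = €8.38
Total withheld: €25.47 + €8.38 = €33.85
Net pay: €931.00 − €33.85 = €897.15

€897.15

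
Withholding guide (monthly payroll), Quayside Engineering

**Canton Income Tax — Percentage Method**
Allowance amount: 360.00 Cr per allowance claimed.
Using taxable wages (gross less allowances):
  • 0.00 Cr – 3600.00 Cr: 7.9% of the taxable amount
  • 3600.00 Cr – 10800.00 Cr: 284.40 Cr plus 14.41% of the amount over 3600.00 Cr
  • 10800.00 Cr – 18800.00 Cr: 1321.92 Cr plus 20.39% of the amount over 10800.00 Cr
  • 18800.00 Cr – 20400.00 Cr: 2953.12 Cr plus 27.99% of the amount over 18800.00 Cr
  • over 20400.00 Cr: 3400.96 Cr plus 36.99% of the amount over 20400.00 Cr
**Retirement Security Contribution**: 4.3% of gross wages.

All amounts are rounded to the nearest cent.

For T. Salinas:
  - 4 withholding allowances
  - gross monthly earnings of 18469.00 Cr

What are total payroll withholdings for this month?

3386.18 Cr

Canton Income Tax: taxable = 18469.00 Cr − 4×360.00 Cr = 17029.00 Cr
  1321.92 Cr + 20.39% × (17029.00 Cr − 10800.00 Cr) = 1321.92 Cr + 20.39% × 6229.00 Cr = 2592.01 Cr
Retirement Security Contribution: 4.3% × 18469.00 Cr = 794.17 Cr
Total: 2592.01 Cr + 794.17 Cr = 3386.18 Cr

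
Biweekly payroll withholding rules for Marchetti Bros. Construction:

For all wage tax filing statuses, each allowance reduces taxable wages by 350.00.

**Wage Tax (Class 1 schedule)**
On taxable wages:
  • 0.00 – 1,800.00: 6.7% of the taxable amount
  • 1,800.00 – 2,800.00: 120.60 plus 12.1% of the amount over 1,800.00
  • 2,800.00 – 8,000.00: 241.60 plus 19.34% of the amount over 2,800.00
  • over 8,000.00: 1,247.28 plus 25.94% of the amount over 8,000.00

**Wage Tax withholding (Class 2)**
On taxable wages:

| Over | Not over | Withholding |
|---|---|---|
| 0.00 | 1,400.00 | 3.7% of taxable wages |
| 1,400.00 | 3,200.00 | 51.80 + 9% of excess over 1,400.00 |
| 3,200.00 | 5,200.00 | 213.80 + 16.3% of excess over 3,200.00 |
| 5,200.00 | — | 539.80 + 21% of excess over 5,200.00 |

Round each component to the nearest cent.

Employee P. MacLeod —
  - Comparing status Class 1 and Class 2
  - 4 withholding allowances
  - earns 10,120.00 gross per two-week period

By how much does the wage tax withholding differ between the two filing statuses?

Wage Tax (Class 1): taxable = 10,120.00 − 4×350.00 = 8,720.00
  1,247.28 + 25.94% × (8,720.00 − 8,000.00) = 1,247.28 + 25.94% × 720.00 = 1,434.05
Wage Tax (Class 2): taxable = 10,120.00 − 4×350.00 = 8,720.00
  539.80 + 21% × (8,720.00 − 5,200.00) = 539.80 + 21% × 3,520.00 = 1,279.00
Difference: |1,434.05 − 1,279.00| = 155.05 (higher under Class 1)

155.05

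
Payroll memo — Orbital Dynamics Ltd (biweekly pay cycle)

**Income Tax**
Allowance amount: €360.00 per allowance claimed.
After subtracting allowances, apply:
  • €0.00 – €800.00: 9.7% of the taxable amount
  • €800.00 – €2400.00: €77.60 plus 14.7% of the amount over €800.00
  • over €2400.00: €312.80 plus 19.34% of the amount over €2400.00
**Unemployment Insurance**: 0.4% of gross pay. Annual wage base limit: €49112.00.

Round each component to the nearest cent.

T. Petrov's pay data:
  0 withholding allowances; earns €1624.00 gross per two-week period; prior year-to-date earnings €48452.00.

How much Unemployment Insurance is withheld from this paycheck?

Unemployment Insurance: cap €49112.00 − YTD €48452.00 = €660.00 subject; 0.4% × €660.00 = €2.64

€2.64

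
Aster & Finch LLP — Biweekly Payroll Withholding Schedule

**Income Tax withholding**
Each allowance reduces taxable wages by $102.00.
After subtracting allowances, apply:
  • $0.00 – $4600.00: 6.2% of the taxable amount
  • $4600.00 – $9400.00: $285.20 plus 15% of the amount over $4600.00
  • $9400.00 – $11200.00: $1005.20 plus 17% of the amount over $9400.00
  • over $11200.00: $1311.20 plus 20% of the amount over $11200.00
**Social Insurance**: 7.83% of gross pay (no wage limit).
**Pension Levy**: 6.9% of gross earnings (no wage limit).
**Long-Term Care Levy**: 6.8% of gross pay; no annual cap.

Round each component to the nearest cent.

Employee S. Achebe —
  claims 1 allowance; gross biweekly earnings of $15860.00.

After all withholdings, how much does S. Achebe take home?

Income Tax: taxable = $15860.00 − 1×$102.00 = $15758.00
  $1311.20 + 20% × ($15758.00 − $11200.00) = $1311.20 + 20% × $4558.00 = $2222.80
Social Insurance: 7.83% × $15860.00 = $1241.84
Pension Levy: 6.9% × $15860.00 = $1094.34
Long-Term Care Levy: 6.8% × $15860.00 = $1078.48
Total withheld: $2222.80 + $1241.84 + $1094.34 + $1078.48 = $5637.46
Net pay: $15860.00 − $5637.46 = $10222.54

$10222.54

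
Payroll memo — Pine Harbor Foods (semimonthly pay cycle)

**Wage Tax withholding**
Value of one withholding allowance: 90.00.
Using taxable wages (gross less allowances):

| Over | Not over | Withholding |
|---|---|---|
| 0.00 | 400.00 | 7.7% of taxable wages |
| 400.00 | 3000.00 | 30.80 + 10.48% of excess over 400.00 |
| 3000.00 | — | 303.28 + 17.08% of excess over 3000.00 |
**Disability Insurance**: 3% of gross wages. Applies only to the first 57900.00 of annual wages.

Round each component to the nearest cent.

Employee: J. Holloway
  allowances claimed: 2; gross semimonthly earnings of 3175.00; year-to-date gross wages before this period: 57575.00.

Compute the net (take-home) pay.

2862.49

Wage Tax: taxable = 3175.00 − 2×90.00 = 2995.00
  30.80 + 10.48% × (2995.00 − 400.00) = 30.80 + 10.48% × 2595.00 = 302.76
Disability Insurance: cap 57900.00 − YTD 57575.00 = 325.00 subject; 3% × 325.00 = 9.75
Total withheld: 302.76 + 9.75 = 312.51
Net pay: 3175.00 − 312.51 = 2862.49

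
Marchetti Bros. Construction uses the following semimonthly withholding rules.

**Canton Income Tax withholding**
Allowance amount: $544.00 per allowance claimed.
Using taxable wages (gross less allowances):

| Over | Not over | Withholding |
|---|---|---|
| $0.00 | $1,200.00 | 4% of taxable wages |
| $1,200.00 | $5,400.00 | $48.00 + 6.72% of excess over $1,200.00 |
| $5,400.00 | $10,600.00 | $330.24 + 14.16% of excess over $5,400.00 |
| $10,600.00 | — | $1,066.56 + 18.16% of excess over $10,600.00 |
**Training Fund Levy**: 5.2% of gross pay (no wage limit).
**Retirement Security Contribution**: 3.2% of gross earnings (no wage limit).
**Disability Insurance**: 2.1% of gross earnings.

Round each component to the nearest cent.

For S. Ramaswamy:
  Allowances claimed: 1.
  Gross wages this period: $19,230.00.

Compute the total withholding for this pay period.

Canton Income Tax: taxable = $19,230.00 − 1×$544.00 = $18,686.00
  $1,066.56 + 18.16% × ($18,686.00 − $10,600.00) = $1,066.56 + 18.16% × $8,086.00 = $2,534.98
Training Fund Levy: 5.2% × $19,230.00 = $999.96
Retirement Security Contribution: 3.2% × $19,230.00 = $615.36
Disability Insurance: 2.1% × $19,230.00 = $403.83
Total: $2,534.98 + $999.96 + $615.36 + $403.83 = $4,554.13

$4,554.13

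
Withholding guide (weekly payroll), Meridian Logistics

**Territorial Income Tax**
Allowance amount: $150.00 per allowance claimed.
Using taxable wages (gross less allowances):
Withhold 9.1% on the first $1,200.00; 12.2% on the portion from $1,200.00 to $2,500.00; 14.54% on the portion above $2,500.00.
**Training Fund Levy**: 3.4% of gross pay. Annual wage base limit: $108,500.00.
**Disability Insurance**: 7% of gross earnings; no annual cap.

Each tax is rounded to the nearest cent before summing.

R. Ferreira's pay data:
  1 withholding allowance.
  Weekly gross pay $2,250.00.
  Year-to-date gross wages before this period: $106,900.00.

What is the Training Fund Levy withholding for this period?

Training Fund Levy: cap $108,500.00 − YTD $106,900.00 = $1,600.00 subject; 3.4% × $1,600.00 = $54.40

$54.40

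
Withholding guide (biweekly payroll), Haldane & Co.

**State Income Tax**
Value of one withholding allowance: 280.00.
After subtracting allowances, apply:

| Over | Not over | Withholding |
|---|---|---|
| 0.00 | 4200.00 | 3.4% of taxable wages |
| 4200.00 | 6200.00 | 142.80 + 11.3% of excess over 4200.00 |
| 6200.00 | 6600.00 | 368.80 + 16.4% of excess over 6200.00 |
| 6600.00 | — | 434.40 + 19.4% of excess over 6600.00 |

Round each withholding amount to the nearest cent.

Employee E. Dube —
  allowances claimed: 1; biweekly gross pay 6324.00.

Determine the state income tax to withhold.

351.17

State Income Tax: taxable = 6324.00 − 1×280.00 = 6044.00
  142.80 + 11.3% × (6044.00 − 4200.00) = 142.80 + 11.3% × 1844.00 = 351.17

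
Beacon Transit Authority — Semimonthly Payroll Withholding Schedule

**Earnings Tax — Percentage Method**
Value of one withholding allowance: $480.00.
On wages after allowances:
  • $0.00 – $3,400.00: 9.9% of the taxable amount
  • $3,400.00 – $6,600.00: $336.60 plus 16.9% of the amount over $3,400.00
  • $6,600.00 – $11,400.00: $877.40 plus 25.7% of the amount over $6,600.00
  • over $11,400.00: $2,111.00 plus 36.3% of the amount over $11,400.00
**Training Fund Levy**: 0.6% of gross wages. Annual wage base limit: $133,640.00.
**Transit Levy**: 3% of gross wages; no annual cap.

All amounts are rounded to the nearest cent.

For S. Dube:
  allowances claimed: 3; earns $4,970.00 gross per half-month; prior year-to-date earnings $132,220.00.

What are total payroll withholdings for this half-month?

$516.19

Earnings Tax: taxable = $4,970.00 − 3×$480.00 = $3,530.00
  $336.60 + 16.9% × ($3,530.00 − $3,400.00) = $336.60 + 16.9% × $130.00 = $358.57
Training Fund Levy: cap $133,640.00 − YTD $132,220.00 = $1,420.00 subject; 0.6% × $1,420.00 = $8.52
Transit Levy: 3% × $4,970.00 = $149.10
Total: $358.57 + $8.52 + $149.10 = $516.19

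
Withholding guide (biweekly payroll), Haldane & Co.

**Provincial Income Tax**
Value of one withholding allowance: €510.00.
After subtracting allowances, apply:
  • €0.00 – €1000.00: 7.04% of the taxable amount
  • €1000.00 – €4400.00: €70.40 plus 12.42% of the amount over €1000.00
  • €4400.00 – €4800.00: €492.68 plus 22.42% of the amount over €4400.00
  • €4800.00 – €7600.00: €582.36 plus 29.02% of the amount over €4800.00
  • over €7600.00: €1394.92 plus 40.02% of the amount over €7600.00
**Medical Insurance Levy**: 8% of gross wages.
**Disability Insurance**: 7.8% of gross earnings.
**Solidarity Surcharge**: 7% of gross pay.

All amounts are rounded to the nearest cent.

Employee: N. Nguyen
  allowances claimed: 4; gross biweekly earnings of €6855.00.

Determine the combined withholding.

Provincial Income Tax: taxable = €6855.00 − 4×€510.00 = €4815.00
  €582.36 + 29.02% × (€4815.00 − €4800.00) = €582.36 + 29.02% × €15.00 = €586.71
Medical Insurance Levy: 8% × €6855.00 = €548.40
Disability Insurance: 7.8% × €6855.00 = €534.69
Solidarity Surcharge: 7% × €6855.00 = €479.85
Total: €586.71 + €548.40 + €534.69 + €479.85 = €2149.65

€2149.65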